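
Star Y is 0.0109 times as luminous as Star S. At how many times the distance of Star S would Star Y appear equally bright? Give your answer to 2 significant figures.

0.10

Equal flux requires L_Y/d_Y² = L_S/d_S², so d_Y/d_S = √(L_Y/L_S)
= √(0.0109) = 0.1044.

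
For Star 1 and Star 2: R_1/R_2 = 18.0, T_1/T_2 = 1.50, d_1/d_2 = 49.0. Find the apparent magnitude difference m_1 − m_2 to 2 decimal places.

L_1/L_2 = (18.0)²(1.50)⁴ = 1640.
F_1/F_2 = (L_1/L_2)/(d_1/d_2)² = 1640/2401 = 0.6832.
m_1 − m_2 = −2.5 log₁₀(0.6832) = 0.41.

0.41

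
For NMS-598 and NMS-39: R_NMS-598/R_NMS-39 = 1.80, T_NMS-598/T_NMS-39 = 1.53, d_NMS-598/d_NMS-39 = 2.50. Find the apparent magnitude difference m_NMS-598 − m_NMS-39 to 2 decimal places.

-1.13

L_NMS-598/L_NMS-39 = (1.80)²(1.53)⁴ = 17.75.
F_NMS-598/F_NMS-39 = (L_NMS-598/L_NMS-39)/(d_NMS-598/d_NMS-39)² = 17.75/6.250 = 2.841.
m_NMS-598 − m_NMS-39 = −2.5 log₁₀(2.841) = -1.13.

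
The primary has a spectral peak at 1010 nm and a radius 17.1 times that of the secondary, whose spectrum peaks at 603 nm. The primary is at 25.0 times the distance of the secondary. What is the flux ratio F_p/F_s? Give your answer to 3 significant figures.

Wien's law: T_p/T_s = λ_s/λ_p = 603/1010 = 0.5970.
L_p/L_s = (R_p/R_s)²(T_p/T_s)⁴ = (17.1)²(0.5970)⁴ = 37.15.
F_p/F_s = (L_p/L_s)/(d_p/d_s)² = 37.15/(25.0)² = 0.05944.

0.0594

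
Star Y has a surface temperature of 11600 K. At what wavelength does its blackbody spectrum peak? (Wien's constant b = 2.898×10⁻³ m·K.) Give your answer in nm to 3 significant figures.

250 nm

λ_max = b/T = 2.898×10⁻³ / 11600 = 2.50×10^-7 m = 249.8 nm.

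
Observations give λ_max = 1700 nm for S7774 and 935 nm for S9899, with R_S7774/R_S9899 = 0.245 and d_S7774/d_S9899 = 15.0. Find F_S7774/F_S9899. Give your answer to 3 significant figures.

Wien's law: T_S7774/T_S9899 = λ_S9899/λ_S7774 = 935/1700 = 0.5500.
L_S7774/L_S9899 = (R_S7774/R_S9899)²(T_S7774/T_S9899)⁴ = (0.245)²(0.5500)⁴ = 0.005493.
F_S7774/F_S9899 = (L_S7774/L_S9899)/(d_S7774/d_S9899)² = 0.005493/(15.0)² = 2.441×10^-5.

2.44×10^-5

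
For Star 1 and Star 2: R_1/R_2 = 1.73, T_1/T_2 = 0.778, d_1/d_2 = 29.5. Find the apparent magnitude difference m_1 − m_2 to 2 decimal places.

7.25

L_1/L_2 = (1.73)²(0.778)⁴ = 1.097.
F_1/F_2 = (L_1/L_2)/(d_1/d_2)² = 1.097/870.2 = 0.001260.
m_1 − m_2 = −2.5 log₁₀(0.001260) = 7.25.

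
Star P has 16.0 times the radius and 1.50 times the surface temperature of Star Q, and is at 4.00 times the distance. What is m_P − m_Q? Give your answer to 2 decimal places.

L_P/L_Q = (16.0)²(1.50)⁴ = 1296.
F_P/F_Q = (L_P/L_Q)/(d_P/d_Q)² = 1296/16.00 = 81.00.
m_P − m_Q = −2.5 log₁₀(81.00) = -4.77.

-4.77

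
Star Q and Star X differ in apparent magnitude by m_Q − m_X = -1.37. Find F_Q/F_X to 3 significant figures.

3.53

F_Q/F_X = 10^(−(m_Q − m_X)/2.5) = 10^(1.37/2.5) = 10^0.548 = 3.532.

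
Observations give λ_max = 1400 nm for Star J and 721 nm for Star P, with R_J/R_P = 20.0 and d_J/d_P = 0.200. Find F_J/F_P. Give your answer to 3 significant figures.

703

Wien's law: T_J/T_P = λ_P/λ_J = 721/1400 = 0.5150.
L_J/L_P = (R_J/R_P)²(T_J/T_P)⁴ = (20.0)²(0.5150)⁴ = 28.14.
F_J/F_P = (L_J/L_P)/(d_J/d_P)² = 28.14/(0.200)² = 703.4.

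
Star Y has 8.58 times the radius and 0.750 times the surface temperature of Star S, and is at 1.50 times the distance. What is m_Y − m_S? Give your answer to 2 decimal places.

-2.54

L_Y/L_S = (8.58)²(0.750)⁴ = 23.29.
F_Y/F_S = (L_Y/L_S)/(d_Y/d_S)² = 23.29/2.250 = 10.35.
m_Y − m_S = −2.5 log₁₀(10.35) = -2.54.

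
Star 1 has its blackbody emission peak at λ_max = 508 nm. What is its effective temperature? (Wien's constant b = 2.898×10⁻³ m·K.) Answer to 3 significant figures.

5.70×10^3 K

T = b/λ_max = 2.898×10⁻³ / (508×10⁻⁹) = 5705 K.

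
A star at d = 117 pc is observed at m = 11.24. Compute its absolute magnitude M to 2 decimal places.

M = m − 5 log₁₀(d/10 pc) = 11.24 − 5 log₁₀(117/10)
  = 11.24 − 5 × 1.068 = 11.24 − 5.34 = 5.90.

5.90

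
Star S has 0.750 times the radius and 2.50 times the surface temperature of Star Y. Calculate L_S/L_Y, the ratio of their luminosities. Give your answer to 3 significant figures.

22.0

From the Stefan–Boltzmann law, L ∝ R²T⁴, so
L_S/L_Y = (R_S/R_Y)² (T_S/T_Y)⁴ = (0.750)² × (2.50)⁴ = 0.5625 × 39.06 = 21.97.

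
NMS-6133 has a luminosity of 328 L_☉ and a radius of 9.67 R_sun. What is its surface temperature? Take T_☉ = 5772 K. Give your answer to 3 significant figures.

T/T_☉ = (L/L_☉)^(1/4) / (R/R_☉)^(1/2)
T = 5772 × (328)^(1/4) / √(9.67) = 5772 × 4.256 / 3.110 = 7899 K.

7.90×10^3 K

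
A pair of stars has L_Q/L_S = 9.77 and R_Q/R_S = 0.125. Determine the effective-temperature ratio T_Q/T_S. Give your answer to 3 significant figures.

L ∝ R²T⁴ gives T ∝ (L/R²)^(1/4), so
T_Q/T_S = (9.77 / 0.125²)^(1/4) = (625.3)^(1/4) = 5.001.

5.00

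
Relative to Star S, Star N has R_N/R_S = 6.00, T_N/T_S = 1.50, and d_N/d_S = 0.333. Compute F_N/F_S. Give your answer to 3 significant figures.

L_N/L_S = (R_N/R_S)²(T_N/T_S)⁴ = (6.00)² × (1.50)⁴ = 182.2.
F_N/F_S = (L_N/L_S)/(d_N/d_S)² = 182.2 / (0.333)² = 1644.

1.64×10^3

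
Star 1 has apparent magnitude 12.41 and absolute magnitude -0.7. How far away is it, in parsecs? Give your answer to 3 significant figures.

m − M = 5 log₁₀(d/10 pc)
12.41 − (-0.7) = 13.11 = 5 log₁₀(d/10)
d = 10 × 10^(13.11/5) = 10 × 10^2.622 = 4188 pc.

4.19×10^3 pc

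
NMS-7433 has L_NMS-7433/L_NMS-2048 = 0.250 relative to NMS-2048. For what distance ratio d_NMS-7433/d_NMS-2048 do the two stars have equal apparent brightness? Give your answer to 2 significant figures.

0.50

Equal flux requires L_NMS-7433/d_NMS-7433² = L_NMS-2048/d_NMS-2048², so d_NMS-7433/d_NMS-2048 = √(L_NMS-7433/L_NMS-2048)
= √(0.250) = 0.5000.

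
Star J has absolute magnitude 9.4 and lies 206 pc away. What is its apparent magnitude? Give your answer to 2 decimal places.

15.97

m = M + 5 log₁₀(d/10 pc) = 9.4 + 5 log₁₀(206/10)
  = 9.4 + 5 × 1.314 = 9.4 + 6.57 = 15.97.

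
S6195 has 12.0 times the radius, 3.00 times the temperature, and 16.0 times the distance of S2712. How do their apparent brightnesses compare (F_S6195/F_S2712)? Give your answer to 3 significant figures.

45.6

L_S6195/L_S2712 = (R_S6195/R_S2712)²(T_S6195/T_S2712)⁴ = (12.0)² × (3.00)⁴ = 1.166×10^4.
F_S6195/F_S2712 = (L_S6195/L_S2712)/(d_S6195/d_S2712)² = 1.166×10^4 / (16.0)² = 45.56.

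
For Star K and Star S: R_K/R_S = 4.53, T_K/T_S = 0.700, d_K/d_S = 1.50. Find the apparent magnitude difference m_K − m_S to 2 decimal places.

L_K/L_S = (4.53)²(0.700)⁴ = 4.927.
F_K/F_S = (L_K/L_S)/(d_K/d_S)² = 4.927/2.250 = 2.190.
m_K − m_S = −2.5 log₁₀(2.190) = -0.85.

-0.85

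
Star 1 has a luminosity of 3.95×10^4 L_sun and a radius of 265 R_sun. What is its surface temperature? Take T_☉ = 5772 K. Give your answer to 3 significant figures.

5.00×10^3 K

T/T_☉ = (L/L_☉)^(1/4) / (R/R_☉)^(1/2)
T = 5772 × (3.95×10^4)^(1/4) / √(265) = 5772 × 14.10 / 16.28 = 4999 K.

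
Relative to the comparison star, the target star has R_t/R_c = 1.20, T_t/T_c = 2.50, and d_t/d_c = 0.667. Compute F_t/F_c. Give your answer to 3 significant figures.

L_t/L_c = (R_t/R_c)²(T_t/T_c)⁴ = (1.20)² × (2.50)⁴ = 56.25.
F_t/F_c = (L_t/L_c)/(d_t/d_c)² = 56.25 / (0.667)² = 126.4.

126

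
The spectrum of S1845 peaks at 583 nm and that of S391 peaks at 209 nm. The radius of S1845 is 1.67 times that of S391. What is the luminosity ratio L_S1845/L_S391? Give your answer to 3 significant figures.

Wien's law gives T ∝ 1/λ_max, so T_S1845/T_S391 = λ_S391/λ_S1845 = 209/583 = 0.3585.
Then L ∝ R²T⁴ gives L_S1845/L_S391 = (1.67)² × (0.3585)⁴ = 2.789 × 0.01652 = 0.04606.

0.0461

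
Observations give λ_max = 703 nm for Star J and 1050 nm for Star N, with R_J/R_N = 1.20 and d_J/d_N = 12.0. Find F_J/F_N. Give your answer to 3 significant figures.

0.0498

Wien's law: T_J/T_N = λ_N/λ_J = 1050/703 = 1.494.
L_J/L_N = (R_J/R_N)²(T_J/T_N)⁴ = (1.20)²(1.494)⁴ = 7.166.
F_J/F_N = (L_J/L_N)/(d_J/d_N)² = 7.166/(12.0)² = 0.04977.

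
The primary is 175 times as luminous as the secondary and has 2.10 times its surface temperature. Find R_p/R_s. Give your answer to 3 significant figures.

L ∝ R²T⁴ gives R ∝ √L / T², so
R_p/R_s = √(175) / (2.10)² = 13.23 / 4.410 = 3.000.

3.00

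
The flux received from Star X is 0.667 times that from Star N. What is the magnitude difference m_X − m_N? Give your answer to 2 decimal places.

m_X − m_N = −2.5 log₁₀(F_X/F_N) = −2.5 log₁₀(0.667) = −2.5 × (-0.176) = 0.440.

0.44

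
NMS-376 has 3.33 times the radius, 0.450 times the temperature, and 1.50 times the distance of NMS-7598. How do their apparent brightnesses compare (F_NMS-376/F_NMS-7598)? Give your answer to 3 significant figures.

L_NMS-376/L_NMS-7598 = (R_NMS-376/R_NMS-7598)²(T_NMS-376/T_NMS-7598)⁴ = (3.33)² × (0.450)⁴ = 0.4547.
F_NMS-376/F_NMS-7598 = (L_NMS-376/L_NMS-7598)/(d_NMS-376/d_NMS-7598)² = 0.4547 / (1.50)² = 0.2021.

0.202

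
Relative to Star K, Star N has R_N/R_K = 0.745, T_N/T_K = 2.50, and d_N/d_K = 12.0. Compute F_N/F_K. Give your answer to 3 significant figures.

L_N/L_K = (R_N/R_K)²(T_N/T_K)⁴ = (0.745)² × (2.50)⁴ = 21.68.
F_N/F_K = (L_N/L_K)/(d_N/d_K)² = 21.68 / (12.0)² = 0.1506.

0.151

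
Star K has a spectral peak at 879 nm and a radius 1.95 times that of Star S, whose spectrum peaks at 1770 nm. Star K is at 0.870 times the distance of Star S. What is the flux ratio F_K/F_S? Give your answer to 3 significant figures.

Wien's law: T_K/T_S = λ_S/λ_K = 1770/879 = 2.014.
L_K/L_S = (R_K/R_S)²(T_K/T_S)⁴ = (1.95)²(2.014)⁴ = 62.52.
F_K/F_S = (L_K/L_S)/(d_K/d_S)² = 62.52/(0.870)² = 82.60.

82.6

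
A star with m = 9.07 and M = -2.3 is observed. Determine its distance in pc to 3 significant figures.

1.88×10^3 pc

m − M = 5 log₁₀(d/10 pc)
9.07 − (-2.3) = 11.37 = 5 log₁₀(d/10)
d = 10 × 10^(11.37/5) = 10 × 10^2.274 = 1879 pc.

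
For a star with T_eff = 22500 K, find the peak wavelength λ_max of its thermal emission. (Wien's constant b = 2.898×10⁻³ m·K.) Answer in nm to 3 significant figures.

129 nm

λ_max = b/T = 2.898×10⁻³ / 22500 = 1.29×10^-7 m = 128.8 nm.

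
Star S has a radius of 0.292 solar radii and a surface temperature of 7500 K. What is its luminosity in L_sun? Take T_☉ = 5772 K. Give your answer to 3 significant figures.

L/L_☉ = (R/R_☉)² (T/T_☉)⁴ = (0.292)² × (7500/5772)⁴
       = 0.08526 × (1.299)⁴ = 0.08526 × 2.851 = 0.2431.

0.243 L_sun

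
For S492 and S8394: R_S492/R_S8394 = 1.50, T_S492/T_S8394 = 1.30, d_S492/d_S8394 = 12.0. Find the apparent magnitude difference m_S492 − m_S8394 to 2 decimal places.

3.38

L_S492/L_S8394 = (1.50)²(1.30)⁴ = 6.426.
F_S492/F_S8394 = (L_S492/L_S8394)/(d_S492/d_S8394)² = 6.426/144.0 = 0.04463.
m_S492 − m_S8394 = −2.5 log₁₀(0.04463) = 3.38.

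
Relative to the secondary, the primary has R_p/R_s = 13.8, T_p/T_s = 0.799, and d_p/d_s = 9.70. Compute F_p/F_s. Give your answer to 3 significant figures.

0.825

L_p/L_s = (R_p/R_s)²(T_p/T_s)⁴ = (13.8)² × (0.799)⁴ = 77.61.
F_p/F_s = (L_p/L_s)/(d_p/d_s)² = 77.61 / (9.70)² = 0.8249.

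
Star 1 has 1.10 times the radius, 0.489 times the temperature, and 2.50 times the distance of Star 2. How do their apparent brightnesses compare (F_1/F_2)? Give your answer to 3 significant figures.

L_1/L_2 = (R_1/R_2)²(T_1/T_2)⁴ = (1.10)² × (0.489)⁴ = 0.06919.
F_1/F_2 = (L_1/L_2)/(d_1/d_2)² = 0.06919 / (2.50)² = 0.01107.

0.0111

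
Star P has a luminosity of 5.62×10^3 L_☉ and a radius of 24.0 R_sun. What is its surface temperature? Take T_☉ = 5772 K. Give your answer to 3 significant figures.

1.02×10^4 K

T/T_☉ = (L/L_☉)^(1/4) / (R/R_☉)^(1/2)
T = 5772 × (5.62×10^3)^(1/4) / √(24.0) = 5772 × 8.658 / 4.899 = 1.020×10^4 K.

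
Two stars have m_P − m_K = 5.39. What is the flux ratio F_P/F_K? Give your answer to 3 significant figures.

0.00698

F_P/F_K = 10^(−(m_P − m_K)/2.5) = 10^(-5.39/2.5) = 10^-2.156 = 0.006982.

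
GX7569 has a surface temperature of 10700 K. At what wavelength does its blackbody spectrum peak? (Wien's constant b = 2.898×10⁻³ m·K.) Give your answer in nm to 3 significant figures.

λ_max = b/T = 2.898×10⁻³ / 10700 = 2.71×10^-7 m = 270.8 nm.

271 nm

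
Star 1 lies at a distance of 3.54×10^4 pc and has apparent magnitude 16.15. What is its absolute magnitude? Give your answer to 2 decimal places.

-1.60

M = m − 5 log₁₀(d/10 pc) = 16.15 − 5 log₁₀(3.54×10^4/10)
  = 16.15 − 5 × 3.549 = 16.15 − 17.75 = -1.60.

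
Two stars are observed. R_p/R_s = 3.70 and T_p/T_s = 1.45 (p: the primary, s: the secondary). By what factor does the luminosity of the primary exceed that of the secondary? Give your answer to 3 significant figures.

60.5

From the Stefan–Boltzmann law, L ∝ R²T⁴, so
L_p/L_s = (R_p/R_s)² (T_p/T_s)⁴ = (3.70)² × (1.45)⁴ = 13.69 × 4.421 = 60.52.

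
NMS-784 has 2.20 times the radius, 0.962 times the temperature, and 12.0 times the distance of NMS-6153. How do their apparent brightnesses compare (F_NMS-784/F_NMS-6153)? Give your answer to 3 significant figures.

0.0288

L_NMS-784/L_NMS-6153 = (R_NMS-784/R_NMS-6153)²(T_NMS-784/T_NMS-6153)⁴ = (2.20)² × (0.962)⁴ = 4.145.
F_NMS-784/F_NMS-6153 = (L_NMS-784/L_NMS-6153)/(d_NMS-784/d_NMS-6153)² = 4.145 / (12.0)² = 0.02879.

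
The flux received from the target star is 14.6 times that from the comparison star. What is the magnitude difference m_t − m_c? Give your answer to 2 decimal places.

m_t − m_c = −2.5 log₁₀(F_t/F_c) = −2.5 log₁₀(14.6) = −2.5 × (1.164) = -2.911.

-2.91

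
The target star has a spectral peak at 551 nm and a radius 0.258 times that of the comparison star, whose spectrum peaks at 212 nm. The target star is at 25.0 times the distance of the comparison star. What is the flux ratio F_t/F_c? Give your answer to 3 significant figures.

2.33×10^-6

Wien's law: T_t/T_c = λ_c/λ_t = 212/551 = 0.3848.
L_t/L_c = (R_t/R_c)²(T_t/T_c)⁴ = (0.258)²(0.3848)⁴ = 0.001459.
F_t/F_c = (L_t/L_c)/(d_t/d_c)² = 0.001459/(25.0)² = 2.334×10^-6.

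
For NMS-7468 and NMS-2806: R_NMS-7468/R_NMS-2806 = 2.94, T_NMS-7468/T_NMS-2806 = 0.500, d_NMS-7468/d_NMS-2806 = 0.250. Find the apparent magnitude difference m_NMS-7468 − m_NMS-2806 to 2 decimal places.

-2.34

L_NMS-7468/L_NMS-2806 = (2.94)²(0.500)⁴ = 0.5402.
F_NMS-7468/F_NMS-2806 = (L_NMS-7468/L_NMS-2806)/(d_NMS-7468/d_NMS-2806)² = 0.5402/0.06250 = 8.644.
m_NMS-7468 − m_NMS-2806 = −2.5 log₁₀(8.644) = -2.34.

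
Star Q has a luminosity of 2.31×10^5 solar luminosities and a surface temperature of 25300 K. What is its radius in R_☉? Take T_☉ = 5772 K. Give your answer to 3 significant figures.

25.0 R_☉

R/R_☉ = √(L/L_☉) / (T/T_☉)² = √(2.31×10^5) / (4.383)²
       = 480.6 / 19.21 = 25.02.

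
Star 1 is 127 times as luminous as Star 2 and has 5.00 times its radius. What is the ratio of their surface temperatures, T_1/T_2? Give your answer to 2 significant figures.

L ∝ R²T⁴ gives T ∝ (L/R²)^(1/4), so
T_1/T_2 = (127 / 5.00²)^(1/4) = (5.080)^(1/4) = 1.501.

1.5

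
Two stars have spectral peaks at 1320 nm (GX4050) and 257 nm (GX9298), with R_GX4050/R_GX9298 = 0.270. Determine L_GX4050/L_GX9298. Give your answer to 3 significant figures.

Wien's law gives T ∝ 1/λ_max, so T_GX4050/T_GX9298 = λ_GX9298/λ_GX4050 = 257/1320 = 0.1947.
Then L ∝ R²T⁴ gives L_GX4050/L_GX9298 = (0.270)² × (0.1947)⁴ = 0.07290 × 0.001437 = 1.048×10^-4.

1.05×10^-4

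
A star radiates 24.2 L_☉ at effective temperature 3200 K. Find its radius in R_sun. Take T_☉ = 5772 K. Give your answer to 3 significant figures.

16.0 R_sun

R/R_☉ = √(L/L_☉) / (T/T_☉)² = √(24.2) / (0.5544)²
       = 4.919 / 0.3074 = 16.01.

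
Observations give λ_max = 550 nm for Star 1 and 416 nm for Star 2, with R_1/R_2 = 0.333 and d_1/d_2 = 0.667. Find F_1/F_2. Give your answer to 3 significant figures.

0.0816

Wien's law: T_1/T_2 = λ_2/λ_1 = 416/550 = 0.7564.
L_1/L_2 = (R_1/R_2)²(T_1/T_2)⁴ = (0.333)²(0.7564)⁴ = 0.03629.
F_1/F_2 = (L_1/L_2)/(d_1/d_2)² = 0.03629/(0.667)² = 0.08158.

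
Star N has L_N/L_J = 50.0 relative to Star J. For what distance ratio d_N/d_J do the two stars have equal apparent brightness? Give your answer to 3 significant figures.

Equal flux requires L_N/d_N² = L_J/d_J², so d_N/d_J = √(L_N/L_J)
= √(50.0) = 7.071.

7.07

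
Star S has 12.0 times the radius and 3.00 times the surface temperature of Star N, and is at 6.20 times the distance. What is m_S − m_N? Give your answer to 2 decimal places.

-6.21

L_S/L_N = (12.0)²(3.00)⁴ = 1.166×10^4.
F_S/F_N = (L_S/L_N)/(d_S/d_N)² = 1.166×10^4/38.44 = 303.4.
m_S − m_N = −2.5 log₁₀(303.4) = -6.21.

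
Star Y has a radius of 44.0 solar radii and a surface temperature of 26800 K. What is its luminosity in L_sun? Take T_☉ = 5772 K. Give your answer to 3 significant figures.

L/L_☉ = (R/R_☉)² (T/T_☉)⁴ = (44.0)² × (26800/5772)⁴
       = 1936 × (4.643)⁴ = 1936 × 464.8 = 8.998×10^5.

9.00×10^5 L_sun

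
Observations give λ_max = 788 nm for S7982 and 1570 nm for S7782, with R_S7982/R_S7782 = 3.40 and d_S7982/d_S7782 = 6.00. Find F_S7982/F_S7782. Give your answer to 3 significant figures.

Wien's law: T_S7982/T_S7782 = λ_S7782/λ_S7982 = 1570/788 = 1.992.
L_S7982/L_S7782 = (R_S7982/R_S7782)²(T_S7982/T_S7782)⁴ = (3.40)²(1.992)⁴ = 182.2.
F_S7982/F_S7782 = (L_S7982/L_S7782)/(d_S7982/d_S7782)² = 182.2/(6.00)² = 5.060.

5.06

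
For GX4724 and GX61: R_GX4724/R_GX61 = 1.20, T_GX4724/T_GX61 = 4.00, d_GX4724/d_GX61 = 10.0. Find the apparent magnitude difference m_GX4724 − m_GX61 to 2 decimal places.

L_GX4724/L_GX61 = (1.20)²(4.00)⁴ = 368.6.
F_GX4724/F_GX61 = (L_GX4724/L_GX61)/(d_GX4724/d_GX61)² = 368.6/100.0 = 3.686.
m_GX4724 − m_GX61 = −2.5 log₁₀(3.686) = -1.42.

-1.42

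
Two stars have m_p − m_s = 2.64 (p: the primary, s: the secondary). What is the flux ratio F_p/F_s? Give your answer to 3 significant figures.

0.0879

F_p/F_s = 10^(−(m_p − m_s)/2.5) = 10^(-2.64/2.5) = 10^-1.056 = 0.08790.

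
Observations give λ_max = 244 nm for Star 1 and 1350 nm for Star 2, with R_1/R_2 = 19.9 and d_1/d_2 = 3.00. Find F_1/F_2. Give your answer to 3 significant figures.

Wien's law: T_1/T_2 = λ_2/λ_1 = 1350/244 = 5.533.
L_1/L_2 = (R_1/R_2)²(T_1/T_2)⁴ = (19.9)²(5.533)⁴ = 3.711×10^5.
F_1/F_2 = (L_1/L_2)/(d_1/d_2)² = 3.711×10^5/(3.00)² = 4.123×10^4.

4.12×10^4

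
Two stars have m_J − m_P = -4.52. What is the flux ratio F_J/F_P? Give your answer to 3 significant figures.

64.3

F_J/F_P = 10^(−(m_J − m_P)/2.5) = 10^(4.52/2.5) = 10^1.808 = 64.27.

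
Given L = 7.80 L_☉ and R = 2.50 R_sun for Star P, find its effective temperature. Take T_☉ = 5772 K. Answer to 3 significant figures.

T/T_☉ = (L/L_☉)^(1/4) / (R/R_☉)^(1/2)
T = 5772 × (7.80)^(1/4) / √(2.50) = 5772 × 1.671 / 1.581 = 6101 K.

6.10×10^3 K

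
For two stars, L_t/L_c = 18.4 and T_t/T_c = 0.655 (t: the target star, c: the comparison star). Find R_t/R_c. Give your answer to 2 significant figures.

L ∝ R²T⁴ gives R ∝ √L / T², so
R_t/R_c = √(18.4) / (0.655)² = 4.290 / 0.4290 = 9.998.

10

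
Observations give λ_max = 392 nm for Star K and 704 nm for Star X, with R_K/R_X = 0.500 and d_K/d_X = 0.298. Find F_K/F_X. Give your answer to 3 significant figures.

29.3

Wien's law: T_K/T_X = λ_X/λ_K = 704/392 = 1.796.
L_K/L_X = (R_K/R_X)²(T_K/T_X)⁴ = (0.500)²(1.796)⁴ = 2.601.
F_K/F_X = (L_K/L_X)/(d_K/d_X)² = 2.601/(0.298)² = 29.29.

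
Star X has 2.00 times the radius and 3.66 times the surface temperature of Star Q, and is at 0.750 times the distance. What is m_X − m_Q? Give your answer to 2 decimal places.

-7.76

L_X/L_Q = (2.00)²(3.66)⁴ = 717.8.
F_X/F_Q = (L_X/L_Q)/(d_X/d_Q)² = 717.8/0.5625 = 1276.
m_X − m_Q = −2.5 log₁₀(1276) = -7.76.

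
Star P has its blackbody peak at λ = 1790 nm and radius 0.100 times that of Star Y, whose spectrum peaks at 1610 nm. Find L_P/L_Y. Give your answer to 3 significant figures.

Wien's law gives T ∝ 1/λ_max, so T_P/T_Y = λ_Y/λ_P = 1610/1790 = 0.8994.
Then L ∝ R²T⁴ gives L_P/L_Y = (0.100)² × (0.8994)⁴ = 0.01000 × 0.6545 = 0.006545.

0.00654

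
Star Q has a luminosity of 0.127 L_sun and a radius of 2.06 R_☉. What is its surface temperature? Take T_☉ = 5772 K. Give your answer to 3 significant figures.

T/T_☉ = (L/L_☉)^(1/4) / (R/R_☉)^(1/2)
T = 5772 × (0.127)^(1/4) / √(2.06) = 5772 × 0.5970 / 1.435 = 2401 K.

2.40×10^3 K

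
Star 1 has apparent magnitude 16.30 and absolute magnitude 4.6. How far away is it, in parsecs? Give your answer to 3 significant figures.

2.19×10^3 pc

m − M = 5 log₁₀(d/10 pc)
16.30 − (4.6) = 11.70 = 5 log₁₀(d/10)
d = 10 × 10^(11.70/5) = 10 × 10^2.340 = 2188 pc.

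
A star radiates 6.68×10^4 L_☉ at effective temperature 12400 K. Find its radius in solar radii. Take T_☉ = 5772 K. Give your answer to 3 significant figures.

56.0 solar radii

R/R_☉ = √(L/L_☉) / (T/T_☉)² = √(6.68×10^4) / (2.148)²
       = 258.5 / 4.615 = 56.00.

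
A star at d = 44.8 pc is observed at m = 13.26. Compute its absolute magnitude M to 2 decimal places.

M = m − 5 log₁₀(d/10 pc) = 13.26 − 5 log₁₀(44.8/10)
  = 13.26 − 5 × 0.651 = 13.26 − 3.26 = 10.00.

10.00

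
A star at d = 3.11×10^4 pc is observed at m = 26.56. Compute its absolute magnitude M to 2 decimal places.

9.10

M = m − 5 log₁₀(d/10 pc) = 26.56 − 5 log₁₀(3.11×10^4/10)
  = 26.56 − 5 × 3.493 = 26.56 − 17.46 = 9.10.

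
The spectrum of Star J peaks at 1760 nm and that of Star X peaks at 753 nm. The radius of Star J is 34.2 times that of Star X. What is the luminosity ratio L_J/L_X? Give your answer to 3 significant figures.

Wien's law gives T ∝ 1/λ_max, so T_J/T_X = λ_X/λ_J = 753/1760 = 0.4278.
Then L ∝ R²T⁴ gives L_J/L_X = (34.2)² × (0.4278)⁴ = 1170 × 0.03351 = 39.19.

39.2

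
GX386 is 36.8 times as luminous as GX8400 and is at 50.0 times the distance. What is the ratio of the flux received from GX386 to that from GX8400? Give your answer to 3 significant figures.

0.0147

F = L/(4πd²), so F_GX386/F_GX8400 = (L_GX386/L_GX8400) / (d_GX386/d_GX8400)²
= 36.8 / (50.0)² = 36.8 / 2500 = 0.01472.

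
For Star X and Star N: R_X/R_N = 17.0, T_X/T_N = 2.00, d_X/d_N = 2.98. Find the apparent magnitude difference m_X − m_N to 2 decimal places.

-6.79

L_X/L_N = (17.0)²(2.00)⁴ = 4624.
F_X/F_N = (L_X/L_N)/(d_X/d_N)² = 4624/8.880 = 520.7.
m_X − m_N = −2.5 log₁₀(520.7) = -6.79.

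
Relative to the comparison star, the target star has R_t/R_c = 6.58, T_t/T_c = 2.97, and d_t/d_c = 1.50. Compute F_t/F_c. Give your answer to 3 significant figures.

1.50×10^3

L_t/L_c = (R_t/R_c)²(T_t/T_c)⁴ = (6.58)² × (2.97)⁴ = 3369.
F_t/F_c = (L_t/L_c)/(d_t/d_c)² = 3369 / (1.50)² = 1497.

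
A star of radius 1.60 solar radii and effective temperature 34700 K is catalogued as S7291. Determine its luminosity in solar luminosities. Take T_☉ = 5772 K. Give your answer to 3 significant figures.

L/L_☉ = (R/R_☉)² (T/T_☉)⁴ = (1.60)² × (34700/5772)⁴
       = 2.560 × (6.012)⁴ = 2.560 × 1306 = 3344.

3.34×10^3 solar luminosities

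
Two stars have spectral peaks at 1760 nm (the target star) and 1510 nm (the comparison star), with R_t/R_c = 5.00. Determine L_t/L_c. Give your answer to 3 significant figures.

Wien's law gives T ∝ 1/λ_max, so T_t/T_c = λ_c/λ_t = 1510/1760 = 0.8580.
Then L ∝ R²T⁴ gives L_t/L_c = (5.00)² × (0.8580)⁴ = 25.00 × 0.5418 = 13.55.

13.5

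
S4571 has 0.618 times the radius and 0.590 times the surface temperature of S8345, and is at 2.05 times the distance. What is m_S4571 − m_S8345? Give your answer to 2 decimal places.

L_S4571/L_S8345 = (0.618)²(0.590)⁴ = 0.04628.
F_S4571/F_S8345 = (L_S4571/L_S8345)/(d_S4571/d_S8345)² = 0.04628/4.202 = 0.01101.
m_S4571 − m_S8345 = −2.5 log₁₀(0.01101) = 4.90.

4.90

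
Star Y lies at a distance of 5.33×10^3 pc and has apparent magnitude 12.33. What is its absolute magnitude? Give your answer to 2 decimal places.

M = m − 5 log₁₀(d/10 pc) = 12.33 − 5 log₁₀(5.33×10^3/10)
  = 12.33 − 5 × 2.727 = 12.33 − 13.63 = -1.30.

-1.30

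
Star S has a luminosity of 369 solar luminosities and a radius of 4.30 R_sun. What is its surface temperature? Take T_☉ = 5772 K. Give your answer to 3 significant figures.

T/T_☉ = (L/L_☉)^(1/4) / (R/R_☉)^(1/2)
T = 5772 × (369)^(1/4) / √(4.30) = 5772 × 4.383 / 2.074 = 1.220×10^4 K.

1.22×10^4 K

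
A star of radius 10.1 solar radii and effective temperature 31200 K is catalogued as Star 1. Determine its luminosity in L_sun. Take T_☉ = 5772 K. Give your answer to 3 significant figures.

8.71×10^4 L_sun

L/L_☉ = (R/R_☉)² (T/T_☉)⁴ = (10.1)² × (31200/5772)⁴
       = 102.0 × (5.405)⁴ = 102.0 × 853.7 = 8.709×10^4.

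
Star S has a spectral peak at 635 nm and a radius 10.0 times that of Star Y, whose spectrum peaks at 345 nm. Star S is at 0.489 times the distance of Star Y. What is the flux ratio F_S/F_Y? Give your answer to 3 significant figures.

36.4

Wien's law: T_S/T_Y = λ_Y/λ_S = 345/635 = 0.5433.
L_S/L_Y = (R_S/R_Y)²(T_S/T_Y)⁴ = (10.0)²(0.5433)⁴ = 8.713.
F_S/F_Y = (L_S/L_Y)/(d_S/d_Y)² = 8.713/(0.489)² = 36.44.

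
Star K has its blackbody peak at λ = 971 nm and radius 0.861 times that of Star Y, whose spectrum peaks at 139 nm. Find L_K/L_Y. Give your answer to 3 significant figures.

Wien's law gives T ∝ 1/λ_max, so T_K/T_Y = λ_Y/λ_K = 139/971 = 0.1432.
Then L ∝ R²T⁴ gives L_K/L_Y = (0.861)² × (0.1432)⁴ = 0.7413 × 4.199×10^-4 = 3.113×10^-4.

3.11×10^-4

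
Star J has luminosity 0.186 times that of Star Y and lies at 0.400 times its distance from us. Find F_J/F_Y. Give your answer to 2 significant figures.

1.2

F = L/(4πd²), so F_J/F_Y = (L_J/L_Y) / (d_J/d_Y)²
= 0.186 / (0.400)² = 0.186 / 0.1600 = 1.162.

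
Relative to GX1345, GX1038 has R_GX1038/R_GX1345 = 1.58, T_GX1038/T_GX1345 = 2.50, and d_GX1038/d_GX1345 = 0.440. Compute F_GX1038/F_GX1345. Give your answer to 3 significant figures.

504

L_GX1038/L_GX1345 = (R_GX1038/R_GX1345)²(T_GX1038/T_GX1345)⁴ = (1.58)² × (2.50)⁴ = 97.52.
F_GX1038/F_GX1345 = (L_GX1038/L_GX1345)/(d_GX1038/d_GX1345)² = 97.52 / (0.440)² = 503.7.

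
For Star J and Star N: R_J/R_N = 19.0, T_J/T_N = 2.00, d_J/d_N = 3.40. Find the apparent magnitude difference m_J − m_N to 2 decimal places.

-6.75

L_J/L_N = (19.0)²(2.00)⁴ = 5776.
F_J/F_N = (L_J/L_N)/(d_J/d_N)² = 5776/11.56 = 499.7.
m_J − m_N = −2.5 log₁₀(499.7) = -6.75.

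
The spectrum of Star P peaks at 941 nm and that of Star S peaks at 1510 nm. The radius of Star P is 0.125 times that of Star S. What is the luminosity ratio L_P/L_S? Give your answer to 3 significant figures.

Wien's law gives T ∝ 1/λ_max, so T_P/T_S = λ_S/λ_P = 1510/941 = 1.605.
Then L ∝ R²T⁴ gives L_P/L_S = (0.125)² × (1.605)⁴ = 0.01562 × 6.631 = 0.1036.

0.104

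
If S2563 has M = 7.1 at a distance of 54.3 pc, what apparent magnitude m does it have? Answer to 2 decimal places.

m = M + 5 log₁₀(d/10 pc) = 7.1 + 5 log₁₀(54.3/10)
  = 7.1 + 5 × 0.735 = 7.1 + 3.67 = 10.77.

10.77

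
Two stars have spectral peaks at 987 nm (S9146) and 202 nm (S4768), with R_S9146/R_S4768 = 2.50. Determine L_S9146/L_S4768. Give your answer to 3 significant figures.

Wien's law gives T ∝ 1/λ_max, so T_S9146/T_S4768 = λ_S4768/λ_S9146 = 202/987 = 0.2047.
Then L ∝ R²T⁴ gives L_S9146/L_S4768 = (2.50)² × (0.2047)⁴ = 6.250 × 0.001754 = 0.01097.

0.0110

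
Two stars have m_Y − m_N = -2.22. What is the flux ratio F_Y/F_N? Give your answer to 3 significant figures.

F_Y/F_N = 10^(−(m_Y − m_N)/2.5) = 10^(2.22/2.5) = 10^0.888 = 7.727.

7.73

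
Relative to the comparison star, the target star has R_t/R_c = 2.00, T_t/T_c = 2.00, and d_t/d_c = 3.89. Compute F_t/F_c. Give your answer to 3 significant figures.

L_t/L_c = (R_t/R_c)²(T_t/T_c)⁴ = (2.00)² × (2.00)⁴ = 64.00.
F_t/F_c = (L_t/L_c)/(d_t/d_c)² = 64.00 / (3.89)² = 4.229.

4.23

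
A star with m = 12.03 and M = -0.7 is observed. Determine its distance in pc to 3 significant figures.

3.52×10^3 pc

m − M = 5 log₁₀(d/10 pc)
12.03 − (-0.7) = 12.73 = 5 log₁₀(d/10)
d = 10 × 10^(12.73/5) = 10 × 10^2.546 = 3516 pc.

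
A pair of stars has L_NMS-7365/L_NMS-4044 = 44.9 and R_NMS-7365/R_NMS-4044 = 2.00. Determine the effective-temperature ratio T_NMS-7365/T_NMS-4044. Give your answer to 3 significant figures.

L ∝ R²T⁴ gives T ∝ (L/R²)^(1/4), so
T_NMS-7365/T_NMS-4044 = (44.9 / 2.00²)^(1/4) = (11.22)^(1/4) = 1.830.

1.83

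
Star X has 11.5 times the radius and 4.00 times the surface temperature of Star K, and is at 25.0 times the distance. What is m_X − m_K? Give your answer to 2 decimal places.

-4.33

L_X/L_K = (11.5)²(4.00)⁴ = 3.386×10^4.
F_X/F_K = (L_X/L_K)/(d_X/d_K)² = 3.386×10^4/625.0 = 54.17.
m_X − m_K = −2.5 log₁₀(54.17) = -4.33.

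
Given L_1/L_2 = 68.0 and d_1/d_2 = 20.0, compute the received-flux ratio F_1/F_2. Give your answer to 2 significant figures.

0.17

F = L/(4πd²), so F_1/F_2 = (L_1/L_2) / (d_1/d_2)²
= 68.0 / (20.0)² = 68.0 / 400.0 = 0.1700.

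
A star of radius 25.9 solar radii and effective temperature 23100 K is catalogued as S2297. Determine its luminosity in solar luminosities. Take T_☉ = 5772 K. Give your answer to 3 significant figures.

L/L_☉ = (R/R_☉)² (T/T_☉)⁴ = (25.9)² × (23100/5772)⁴
       = 670.8 × (4.002)⁴ = 670.8 × 256.5 = 1.721×10^5.

1.72×10^5 solar luminosities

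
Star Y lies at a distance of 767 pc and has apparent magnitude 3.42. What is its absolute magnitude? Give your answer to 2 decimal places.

-6.00

M = m − 5 log₁₀(d/10 pc) = 3.42 − 5 log₁₀(767/10)
  = 3.42 − 5 × 1.885 = 3.42 − 9.42 = -6.00.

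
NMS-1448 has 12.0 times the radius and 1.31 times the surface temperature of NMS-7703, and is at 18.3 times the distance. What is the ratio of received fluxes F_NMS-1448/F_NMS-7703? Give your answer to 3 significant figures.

L_NMS-1448/L_NMS-7703 = (R_NMS-1448/R_NMS-7703)²(T_NMS-1448/T_NMS-7703)⁴ = (12.0)² × (1.31)⁴ = 424.1.
F_NMS-1448/F_NMS-7703 = (L_NMS-1448/L_NMS-7703)/(d_NMS-1448/d_NMS-7703)² = 424.1 / (18.3)² = 1.266.

1.27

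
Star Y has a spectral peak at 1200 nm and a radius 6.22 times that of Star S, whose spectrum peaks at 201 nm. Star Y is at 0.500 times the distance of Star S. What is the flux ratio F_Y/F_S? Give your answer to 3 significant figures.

0.122

Wien's law: T_Y/T_S = λ_S/λ_Y = 201/1200 = 0.1675.
L_Y/L_S = (R_Y/R_S)²(T_Y/T_S)⁴ = (6.22)²(0.1675)⁴ = 0.03045.
F_Y/F_S = (L_Y/L_S)/(d_Y/d_S)² = 0.03045/(0.500)² = 0.1218.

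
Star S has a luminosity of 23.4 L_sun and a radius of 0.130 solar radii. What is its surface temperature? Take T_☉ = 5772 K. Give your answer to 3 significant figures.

3.52×10^4 K

T/T_☉ = (L/L_☉)^(1/4) / (R/R_☉)^(1/2)
T = 5772 × (23.4)^(1/4) / √(0.130) = 5772 × 2.199 / 0.3606 = 3.521×10^4 K.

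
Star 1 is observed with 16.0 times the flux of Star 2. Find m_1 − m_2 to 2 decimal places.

m_1 − m_2 = −2.5 log₁₀(F_1/F_2) = −2.5 log₁₀(16.0) = −2.5 × (1.204) = -3.010.

-3.01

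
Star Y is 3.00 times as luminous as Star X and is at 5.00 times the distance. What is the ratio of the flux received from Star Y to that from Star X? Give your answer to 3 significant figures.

F = L/(4πd²), so F_Y/F_X = (L_Y/L_X) / (d_Y/d_X)²
= 3.00 / (5.00)² = 3.00 / 25.00 = 0.1200.

0.120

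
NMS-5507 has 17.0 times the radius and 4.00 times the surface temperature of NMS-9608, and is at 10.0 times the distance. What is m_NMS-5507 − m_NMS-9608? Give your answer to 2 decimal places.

L_NMS-5507/L_NMS-9608 = (17.0)²(4.00)⁴ = 7.398×10^4.
F_NMS-5507/F_NMS-9608 = (L_NMS-5507/L_NMS-9608)/(d_NMS-5507/d_NMS-9608)² = 7.398×10^4/100.0 = 739.8.
m_NMS-5507 − m_NMS-9608 = −2.5 log₁₀(739.8) = -7.17.

-7.17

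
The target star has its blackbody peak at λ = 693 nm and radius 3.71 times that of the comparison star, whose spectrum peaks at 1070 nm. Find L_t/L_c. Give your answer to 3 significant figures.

Wien's law gives T ∝ 1/λ_max, so T_t/T_c = λ_c/λ_t = 1070/693 = 1.544.
Then L ∝ R²T⁴ gives L_t/L_c = (3.71)² × (1.544)⁴ = 13.76 × 5.683 = 78.23.

78.2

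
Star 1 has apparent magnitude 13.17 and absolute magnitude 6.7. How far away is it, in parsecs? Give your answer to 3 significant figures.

197 pc

m − M = 5 log₁₀(d/10 pc)
13.17 − (6.7) = 6.47 = 5 log₁₀(d/10)
d = 10 × 10^(6.47/5) = 10 × 10^1.294 = 196.8 pc.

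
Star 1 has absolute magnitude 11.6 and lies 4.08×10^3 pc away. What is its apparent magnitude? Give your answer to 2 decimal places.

m = M + 5 log₁₀(d/10 pc) = 11.6 + 5 log₁₀(4.08×10^3/10)
  = 11.6 + 5 × 2.611 = 11.6 + 13.05 = 24.65.

24.65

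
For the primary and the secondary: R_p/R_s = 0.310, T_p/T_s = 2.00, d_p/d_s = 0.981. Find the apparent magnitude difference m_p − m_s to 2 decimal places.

-0.51

L_p/L_s = (0.310)²(2.00)⁴ = 1.538.
F_p/F_s = (L_p/L_s)/(d_p/d_s)² = 1.538/0.9624 = 1.598.
m_p − m_s = −2.5 log₁₀(1.598) = -0.51.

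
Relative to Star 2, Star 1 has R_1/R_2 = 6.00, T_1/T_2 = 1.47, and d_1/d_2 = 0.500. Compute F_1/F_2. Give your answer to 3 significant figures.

L_1/L_2 = (R_1/R_2)²(T_1/T_2)⁴ = (6.00)² × (1.47)⁴ = 168.1.
F_1/F_2 = (L_1/L_2)/(d_1/d_2)² = 168.1 / (0.500)² = 672.4.

672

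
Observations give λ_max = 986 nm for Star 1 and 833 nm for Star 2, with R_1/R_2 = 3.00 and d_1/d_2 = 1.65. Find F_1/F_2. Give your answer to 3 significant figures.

1.68

Wien's law: T_1/T_2 = λ_2/λ_1 = 833/986 = 0.8448.
L_1/L_2 = (R_1/R_2)²(T_1/T_2)⁴ = (3.00)²(0.8448)⁴ = 4.585.
F_1/F_2 = (L_1/L_2)/(d_1/d_2)² = 4.585/(1.65)² = 1.684.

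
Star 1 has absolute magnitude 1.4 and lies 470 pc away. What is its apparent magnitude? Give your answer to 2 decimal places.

m = M + 5 log₁₀(d/10 pc) = 1.4 + 5 log₁₀(470/10)
  = 1.4 + 5 × 1.672 = 1.4 + 8.36 = 9.76.

9.76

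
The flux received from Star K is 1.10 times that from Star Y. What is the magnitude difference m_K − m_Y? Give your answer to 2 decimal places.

-0.10

m_K − m_Y = −2.5 log₁₀(F_K/F_Y) = −2.5 log₁₀(1.10) = −2.5 × (0.041) = -0.103.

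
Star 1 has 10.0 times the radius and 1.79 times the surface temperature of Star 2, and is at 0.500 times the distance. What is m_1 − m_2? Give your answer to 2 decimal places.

L_1/L_2 = (10.0)²(1.79)⁴ = 1027.
F_1/F_2 = (L_1/L_2)/(d_1/d_2)² = 1027/0.2500 = 4107.
m_1 − m_2 = −2.5 log₁₀(4107) = -9.03.

-9.03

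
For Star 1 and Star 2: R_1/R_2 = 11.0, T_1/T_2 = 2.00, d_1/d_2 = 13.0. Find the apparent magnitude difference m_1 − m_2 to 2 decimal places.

L_1/L_2 = (11.0)²(2.00)⁴ = 1936.
F_1/F_2 = (L_1/L_2)/(d_1/d_2)² = 1936/169.0 = 11.46.
m_1 − m_2 = −2.5 log₁₀(11.46) = -2.65.

-2.65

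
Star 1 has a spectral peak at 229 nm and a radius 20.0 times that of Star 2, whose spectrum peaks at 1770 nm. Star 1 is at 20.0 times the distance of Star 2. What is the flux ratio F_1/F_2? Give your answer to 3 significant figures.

Wien's law: T_1/T_2 = λ_2/λ_1 = 1770/229 = 7.729.
L_1/L_2 = (R_1/R_2)²(T_1/T_2)⁴ = (20.0)²(7.729)⁴ = 1.428×10^6.
F_1/F_2 = (L_1/L_2)/(d_1/d_2)² = 1.428×10^6/(20.0)² = 3569.

3.57×10^3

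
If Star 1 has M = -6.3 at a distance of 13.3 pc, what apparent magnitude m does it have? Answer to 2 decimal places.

m = M + 5 log₁₀(d/10 pc) = -6.3 + 5 log₁₀(13.3/10)
  = -6.3 + 5 × 0.124 = -6.3 + 0.62 = -5.68.

-5.68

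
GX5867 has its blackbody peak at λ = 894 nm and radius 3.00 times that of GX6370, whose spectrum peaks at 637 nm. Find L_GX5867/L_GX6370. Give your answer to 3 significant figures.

2.32

Wien's law gives T ∝ 1/λ_max, so T_GX5867/T_GX6370 = λ_GX6370/λ_GX5867 = 637/894 = 0.7125.
Then L ∝ R²T⁴ gives L_GX5867/L_GX6370 = (3.00)² × (0.7125)⁴ = 9.000 × 0.2578 = 2.320.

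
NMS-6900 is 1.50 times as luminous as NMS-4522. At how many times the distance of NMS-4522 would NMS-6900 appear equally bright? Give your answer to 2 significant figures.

Equal flux requires L_NMS-6900/d_NMS-6900² = L_NMS-4522/d_NMS-4522², so d_NMS-6900/d_NMS-4522 = √(L_NMS-6900/L_NMS-4522)
= √(1.50) = 1.225.

1.2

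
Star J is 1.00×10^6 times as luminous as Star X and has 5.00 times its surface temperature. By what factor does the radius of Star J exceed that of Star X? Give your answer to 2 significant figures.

40

L ∝ R²T⁴ gives R ∝ √L / T², so
R_J/R_X = √(1.00×10^6) / (5.00)² = 1000 / 25.00 = 40.00.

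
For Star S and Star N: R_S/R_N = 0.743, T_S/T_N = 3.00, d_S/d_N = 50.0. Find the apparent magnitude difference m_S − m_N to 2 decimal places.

L_S/L_N = (0.743)²(3.00)⁴ = 44.72.
F_S/F_N = (L_S/L_N)/(d_S/d_N)² = 44.72/2500 = 0.01789.
m_S − m_N = −2.5 log₁₀(0.01789) = 4.37.

4.37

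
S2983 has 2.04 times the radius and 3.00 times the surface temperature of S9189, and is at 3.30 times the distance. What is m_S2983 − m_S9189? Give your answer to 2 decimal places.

L_S2983/L_S9189 = (2.04)²(3.00)⁴ = 337.1.
F_S2983/F_S9189 = (L_S2983/L_S9189)/(d_S2983/d_S9189)² = 337.1/10.89 = 30.95.
m_S2983 − m_S9189 = −2.5 log₁₀(30.95) = -3.73.

-3.73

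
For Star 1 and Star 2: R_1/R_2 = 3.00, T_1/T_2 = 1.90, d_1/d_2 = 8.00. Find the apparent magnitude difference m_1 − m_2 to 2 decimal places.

-0.66

L_1/L_2 = (3.00)²(1.90)⁴ = 117.3.
F_1/F_2 = (L_1/L_2)/(d_1/d_2)² = 117.3/64.00 = 1.833.
m_1 − m_2 = −2.5 log₁₀(1.833) = -0.66.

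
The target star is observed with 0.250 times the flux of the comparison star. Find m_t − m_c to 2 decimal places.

1.51

m_t − m_c = −2.5 log₁₀(F_t/F_c) = −2.5 log₁₀(0.250) = −2.5 × (-0.602) = 1.505.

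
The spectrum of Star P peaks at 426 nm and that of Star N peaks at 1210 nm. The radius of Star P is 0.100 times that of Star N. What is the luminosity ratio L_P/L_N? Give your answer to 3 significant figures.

0.651

Wien's law gives T ∝ 1/λ_max, so T_P/T_N = λ_N/λ_P = 1210/426 = 2.840.
Then L ∝ R²T⁴ gives L_P/L_N = (0.100)² × (2.840)⁴ = 0.01000 × 65.09 = 0.6509.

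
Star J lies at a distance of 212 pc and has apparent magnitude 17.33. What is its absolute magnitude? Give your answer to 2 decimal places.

10.70

M = m − 5 log₁₀(d/10 pc) = 17.33 − 5 log₁₀(212/10)
  = 17.33 − 5 × 1.326 = 17.33 − 6.63 = 10.70.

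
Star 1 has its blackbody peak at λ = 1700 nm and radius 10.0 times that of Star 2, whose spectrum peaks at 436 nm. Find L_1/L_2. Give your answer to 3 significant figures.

0.433

Wien's law gives T ∝ 1/λ_max, so T_1/T_2 = λ_2/λ_1 = 436/1700 = 0.2565.
Then L ∝ R²T⁴ gives L_1/L_2 = (10.0)² × (0.2565)⁴ = 100.0 × 0.004327 = 0.4327.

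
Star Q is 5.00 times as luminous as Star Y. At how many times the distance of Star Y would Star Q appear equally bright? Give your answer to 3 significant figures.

2.24

Equal flux requires L_Q/d_Q² = L_Y/d_Y², so d_Q/d_Y = √(L_Q/L_Y)
= √(5.00) = 2.236.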